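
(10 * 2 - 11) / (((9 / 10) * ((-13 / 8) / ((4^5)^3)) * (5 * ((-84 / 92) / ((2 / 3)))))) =790273982464 / 819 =964925497.51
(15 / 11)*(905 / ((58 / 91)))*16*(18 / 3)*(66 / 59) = 355773600 / 1711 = 207933.14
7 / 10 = 0.70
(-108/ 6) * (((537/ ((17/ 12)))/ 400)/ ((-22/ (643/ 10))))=9322857/ 187000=49.85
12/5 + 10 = 12.40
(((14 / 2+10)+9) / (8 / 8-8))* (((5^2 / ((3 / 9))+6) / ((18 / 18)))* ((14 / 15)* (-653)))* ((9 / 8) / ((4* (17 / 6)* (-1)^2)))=6188481 / 340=18201.41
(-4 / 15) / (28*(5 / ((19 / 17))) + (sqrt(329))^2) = -76 / 129465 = -0.00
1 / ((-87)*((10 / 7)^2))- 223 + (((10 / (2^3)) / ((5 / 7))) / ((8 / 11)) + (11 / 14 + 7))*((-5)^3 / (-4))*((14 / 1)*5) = 3072410741 / 139200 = 22071.92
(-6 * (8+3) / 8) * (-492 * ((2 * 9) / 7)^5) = 7669756512 / 16807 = 456342.98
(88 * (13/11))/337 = 104/337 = 0.31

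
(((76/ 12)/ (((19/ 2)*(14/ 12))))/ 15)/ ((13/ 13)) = 4/ 105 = 0.04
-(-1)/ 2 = 1/ 2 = 0.50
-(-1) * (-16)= -16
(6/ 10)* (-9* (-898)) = 24246/ 5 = 4849.20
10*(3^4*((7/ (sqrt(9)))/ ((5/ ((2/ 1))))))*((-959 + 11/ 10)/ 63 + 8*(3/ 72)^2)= -11484.30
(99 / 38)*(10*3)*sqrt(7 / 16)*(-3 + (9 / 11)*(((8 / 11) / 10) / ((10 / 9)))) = -240651*sqrt(7) / 4180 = -152.32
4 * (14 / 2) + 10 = 38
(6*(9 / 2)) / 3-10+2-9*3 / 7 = -20 / 7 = -2.86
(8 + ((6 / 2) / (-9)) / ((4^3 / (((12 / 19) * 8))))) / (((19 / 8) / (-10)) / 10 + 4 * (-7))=-40400 / 141987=-0.28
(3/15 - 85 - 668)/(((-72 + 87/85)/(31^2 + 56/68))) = 61545164/6033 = 10201.42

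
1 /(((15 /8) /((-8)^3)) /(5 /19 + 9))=-720896 /285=-2529.46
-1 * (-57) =57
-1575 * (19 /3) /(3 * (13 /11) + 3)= -36575 /24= -1523.96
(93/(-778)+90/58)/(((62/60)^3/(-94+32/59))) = -2405347407000/19828263989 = -121.31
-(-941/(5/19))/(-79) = -17879/395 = -45.26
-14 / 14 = -1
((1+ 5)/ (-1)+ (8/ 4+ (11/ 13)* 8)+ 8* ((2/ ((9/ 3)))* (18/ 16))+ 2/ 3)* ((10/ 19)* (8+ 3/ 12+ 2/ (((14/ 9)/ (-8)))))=-920/ 91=-10.11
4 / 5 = 0.80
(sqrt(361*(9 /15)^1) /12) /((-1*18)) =-19*sqrt(15) /1080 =-0.07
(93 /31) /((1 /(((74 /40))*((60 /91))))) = 333 /91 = 3.66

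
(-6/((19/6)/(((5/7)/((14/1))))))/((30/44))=-132/931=-0.14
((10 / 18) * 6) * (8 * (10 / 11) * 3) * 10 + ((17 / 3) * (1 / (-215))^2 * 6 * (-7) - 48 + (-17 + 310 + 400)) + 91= 744034982 / 508475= 1463.27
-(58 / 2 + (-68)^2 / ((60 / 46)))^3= -154085483138131 / 3375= -45654957966.85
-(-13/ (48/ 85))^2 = -1221025/ 2304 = -529.96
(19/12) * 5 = 95/12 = 7.92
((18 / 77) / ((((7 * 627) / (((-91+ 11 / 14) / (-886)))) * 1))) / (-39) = -1263 / 9082599526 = -0.00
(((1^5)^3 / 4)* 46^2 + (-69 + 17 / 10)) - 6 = 4557 / 10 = 455.70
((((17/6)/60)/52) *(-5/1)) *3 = -17/1248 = -0.01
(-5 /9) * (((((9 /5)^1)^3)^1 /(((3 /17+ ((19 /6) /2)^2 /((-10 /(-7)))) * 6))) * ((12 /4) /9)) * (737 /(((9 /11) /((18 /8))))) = -44653356 /236395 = -188.89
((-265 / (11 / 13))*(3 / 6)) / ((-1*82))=3445 / 1804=1.91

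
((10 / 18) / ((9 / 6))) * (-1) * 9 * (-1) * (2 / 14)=10 / 21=0.48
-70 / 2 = -35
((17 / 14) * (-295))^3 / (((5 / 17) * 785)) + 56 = -85743172047 / 430808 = -199028.74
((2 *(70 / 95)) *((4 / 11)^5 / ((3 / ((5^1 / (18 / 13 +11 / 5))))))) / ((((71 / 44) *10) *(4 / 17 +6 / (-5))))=-158412800 / 566035569231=-0.00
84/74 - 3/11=351/407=0.86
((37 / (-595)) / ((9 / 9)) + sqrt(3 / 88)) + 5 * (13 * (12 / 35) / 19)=sqrt(66) / 44 + 12557 / 11305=1.30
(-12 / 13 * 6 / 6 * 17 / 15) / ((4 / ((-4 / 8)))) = 17 / 130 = 0.13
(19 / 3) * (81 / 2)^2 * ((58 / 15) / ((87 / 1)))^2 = 513 / 25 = 20.52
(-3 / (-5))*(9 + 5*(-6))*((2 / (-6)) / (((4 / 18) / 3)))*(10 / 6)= 189 / 2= 94.50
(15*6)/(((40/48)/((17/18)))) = 102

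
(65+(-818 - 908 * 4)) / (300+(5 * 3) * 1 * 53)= -877 / 219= -4.00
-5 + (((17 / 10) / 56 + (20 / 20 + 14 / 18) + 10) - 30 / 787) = 26853131 / 3966480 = 6.77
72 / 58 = 36 / 29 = 1.24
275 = 275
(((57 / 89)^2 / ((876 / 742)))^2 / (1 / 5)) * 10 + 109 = 76924982070227 / 668706804578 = 115.04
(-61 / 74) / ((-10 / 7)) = 427 / 740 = 0.58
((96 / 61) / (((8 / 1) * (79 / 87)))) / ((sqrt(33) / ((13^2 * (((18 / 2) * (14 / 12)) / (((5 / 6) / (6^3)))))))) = 800313696 * sqrt(33) / 265045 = 17345.93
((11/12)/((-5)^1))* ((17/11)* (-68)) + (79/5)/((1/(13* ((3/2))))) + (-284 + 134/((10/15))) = 7331/30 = 244.37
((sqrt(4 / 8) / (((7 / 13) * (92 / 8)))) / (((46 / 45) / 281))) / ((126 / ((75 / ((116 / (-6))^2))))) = 12328875 * sqrt(2) / 348792976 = 0.05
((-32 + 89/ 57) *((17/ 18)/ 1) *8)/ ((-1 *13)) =117980/ 6669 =17.69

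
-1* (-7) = 7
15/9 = 5/3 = 1.67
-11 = -11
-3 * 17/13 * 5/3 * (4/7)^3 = -5440/4459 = -1.22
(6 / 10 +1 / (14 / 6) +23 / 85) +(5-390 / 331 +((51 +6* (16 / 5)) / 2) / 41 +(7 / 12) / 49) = 116061493 / 19379388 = 5.99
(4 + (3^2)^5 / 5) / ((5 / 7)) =16539.32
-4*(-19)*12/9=304/3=101.33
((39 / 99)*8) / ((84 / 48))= 416 / 231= 1.80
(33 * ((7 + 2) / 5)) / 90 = 33 / 50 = 0.66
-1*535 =-535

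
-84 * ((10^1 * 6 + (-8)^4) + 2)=-349272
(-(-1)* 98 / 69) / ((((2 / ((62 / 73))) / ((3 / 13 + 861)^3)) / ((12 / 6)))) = 2842399904262912 / 3688763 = 770556390.93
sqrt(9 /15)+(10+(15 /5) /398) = sqrt(15) /5+3983 /398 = 10.78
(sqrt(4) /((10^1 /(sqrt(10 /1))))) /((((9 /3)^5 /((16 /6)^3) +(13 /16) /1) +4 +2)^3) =134217728 * sqrt(10) /5073860738245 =0.00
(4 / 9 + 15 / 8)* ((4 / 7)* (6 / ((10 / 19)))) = 3173 / 210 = 15.11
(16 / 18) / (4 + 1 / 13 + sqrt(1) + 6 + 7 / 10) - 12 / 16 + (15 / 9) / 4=-0.26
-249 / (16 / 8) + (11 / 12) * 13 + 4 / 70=-47261 / 420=-112.53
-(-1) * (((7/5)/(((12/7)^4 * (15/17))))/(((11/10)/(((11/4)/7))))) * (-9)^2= 40817/7680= 5.31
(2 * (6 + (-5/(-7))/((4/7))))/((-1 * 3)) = -29/6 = -4.83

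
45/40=9/8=1.12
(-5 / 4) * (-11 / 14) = 55 / 56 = 0.98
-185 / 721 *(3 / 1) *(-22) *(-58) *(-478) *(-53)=-24883539.69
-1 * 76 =-76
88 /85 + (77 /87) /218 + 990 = 1597664453 /1612110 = 991.04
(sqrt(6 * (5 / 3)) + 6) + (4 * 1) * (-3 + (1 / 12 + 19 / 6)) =sqrt(10) + 7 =10.16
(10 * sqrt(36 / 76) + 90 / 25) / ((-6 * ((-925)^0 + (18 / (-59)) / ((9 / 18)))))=-295 * sqrt(19) / 437-177 / 115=-4.48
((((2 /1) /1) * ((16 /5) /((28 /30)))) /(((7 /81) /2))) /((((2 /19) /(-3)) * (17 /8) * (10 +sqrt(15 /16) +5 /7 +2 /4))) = -2226797568 /11645459 +7091712 * sqrt(15) /1663637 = -174.71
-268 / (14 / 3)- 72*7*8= -28626 / 7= -4089.43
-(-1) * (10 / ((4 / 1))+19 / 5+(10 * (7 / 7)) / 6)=239 / 30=7.97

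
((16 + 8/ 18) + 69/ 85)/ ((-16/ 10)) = -13201/ 1224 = -10.79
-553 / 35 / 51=-79 / 255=-0.31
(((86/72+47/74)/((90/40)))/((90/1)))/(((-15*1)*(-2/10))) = 2437/809190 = 0.00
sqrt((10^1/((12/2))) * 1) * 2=2 * sqrt(15)/3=2.58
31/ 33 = 0.94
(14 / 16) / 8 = 7 / 64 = 0.11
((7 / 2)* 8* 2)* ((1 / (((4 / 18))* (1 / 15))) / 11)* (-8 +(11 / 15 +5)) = -8568 / 11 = -778.91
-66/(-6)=11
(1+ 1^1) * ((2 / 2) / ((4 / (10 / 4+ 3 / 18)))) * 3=4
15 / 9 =5 / 3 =1.67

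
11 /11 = 1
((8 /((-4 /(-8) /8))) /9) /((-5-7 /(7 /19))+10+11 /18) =-256 /241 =-1.06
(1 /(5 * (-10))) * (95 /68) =-19 /680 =-0.03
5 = 5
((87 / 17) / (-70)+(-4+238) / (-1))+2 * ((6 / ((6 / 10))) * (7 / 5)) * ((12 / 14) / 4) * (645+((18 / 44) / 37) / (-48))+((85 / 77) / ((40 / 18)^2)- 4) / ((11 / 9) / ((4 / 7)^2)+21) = 50193089228031 / 13805342320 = 3635.77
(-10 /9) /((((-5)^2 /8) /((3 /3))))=-16 /45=-0.36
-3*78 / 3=-78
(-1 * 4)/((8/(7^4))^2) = -5764801/16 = -360300.06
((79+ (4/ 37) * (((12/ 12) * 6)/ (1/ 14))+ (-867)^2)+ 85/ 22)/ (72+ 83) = 611949689/ 126170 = 4850.20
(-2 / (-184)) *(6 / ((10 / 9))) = 27 / 460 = 0.06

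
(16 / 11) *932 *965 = 14390080 / 11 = 1308189.09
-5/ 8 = -0.62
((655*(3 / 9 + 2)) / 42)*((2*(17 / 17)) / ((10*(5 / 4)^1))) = 262 / 45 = 5.82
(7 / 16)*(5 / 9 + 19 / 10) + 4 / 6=2507 / 1440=1.74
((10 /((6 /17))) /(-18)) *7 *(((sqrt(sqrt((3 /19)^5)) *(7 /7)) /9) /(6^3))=-595 *19^(3 /4) *3^(1 /4) /12632112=-0.00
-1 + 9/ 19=-0.53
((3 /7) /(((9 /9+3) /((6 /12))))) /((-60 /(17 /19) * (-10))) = 17 /212800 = 0.00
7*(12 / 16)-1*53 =-191 / 4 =-47.75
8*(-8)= -64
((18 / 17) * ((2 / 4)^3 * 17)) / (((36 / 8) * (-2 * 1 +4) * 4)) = 1 / 16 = 0.06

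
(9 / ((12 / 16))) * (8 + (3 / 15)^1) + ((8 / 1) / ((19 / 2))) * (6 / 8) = 9408 / 95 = 99.03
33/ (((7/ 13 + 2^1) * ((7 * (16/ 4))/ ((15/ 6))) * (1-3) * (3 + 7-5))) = -13/ 112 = -0.12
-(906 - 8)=-898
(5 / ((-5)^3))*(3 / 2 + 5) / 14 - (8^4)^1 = -2867213 / 700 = -4096.02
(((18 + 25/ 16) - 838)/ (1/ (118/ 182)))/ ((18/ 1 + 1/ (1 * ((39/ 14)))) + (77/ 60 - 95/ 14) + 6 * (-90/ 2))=3863025/ 1872004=2.06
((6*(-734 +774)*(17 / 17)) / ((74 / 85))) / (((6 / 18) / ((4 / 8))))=15300 / 37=413.51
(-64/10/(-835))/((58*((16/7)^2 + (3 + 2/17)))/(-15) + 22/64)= -0.00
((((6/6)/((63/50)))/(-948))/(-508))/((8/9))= 25/13484352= 0.00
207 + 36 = 243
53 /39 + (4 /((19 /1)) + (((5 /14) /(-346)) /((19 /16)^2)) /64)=26759272 /17049669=1.57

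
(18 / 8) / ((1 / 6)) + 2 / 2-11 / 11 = 27 / 2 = 13.50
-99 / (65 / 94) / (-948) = 1551 / 10270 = 0.15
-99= -99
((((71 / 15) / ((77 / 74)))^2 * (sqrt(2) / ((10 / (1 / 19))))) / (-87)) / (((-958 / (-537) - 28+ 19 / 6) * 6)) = 2470604182 * sqrt(2) / 272941615051875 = 0.00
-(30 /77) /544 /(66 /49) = -35 /65824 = -0.00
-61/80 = -0.76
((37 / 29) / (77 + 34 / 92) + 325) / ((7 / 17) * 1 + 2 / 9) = 512.65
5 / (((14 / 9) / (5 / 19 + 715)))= 305775 / 133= 2299.06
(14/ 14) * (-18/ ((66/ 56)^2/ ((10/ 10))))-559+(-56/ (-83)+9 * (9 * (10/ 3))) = -3025795/ 10043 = -301.28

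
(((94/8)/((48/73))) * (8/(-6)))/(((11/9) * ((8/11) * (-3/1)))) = 3431/384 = 8.93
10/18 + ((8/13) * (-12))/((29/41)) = -33539/3393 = -9.88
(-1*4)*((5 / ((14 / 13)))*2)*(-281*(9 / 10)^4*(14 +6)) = 23967333 / 175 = 136956.19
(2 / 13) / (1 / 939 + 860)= 1878 / 10498033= 0.00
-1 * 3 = -3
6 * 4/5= 24/5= 4.80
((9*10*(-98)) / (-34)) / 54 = 245 / 51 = 4.80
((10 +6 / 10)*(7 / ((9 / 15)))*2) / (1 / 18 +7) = 4452 / 127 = 35.06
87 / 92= 0.95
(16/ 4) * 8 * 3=96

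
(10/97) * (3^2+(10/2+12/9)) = 460/291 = 1.58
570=570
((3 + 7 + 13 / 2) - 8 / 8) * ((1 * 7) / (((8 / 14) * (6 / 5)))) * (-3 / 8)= -7595 / 128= -59.34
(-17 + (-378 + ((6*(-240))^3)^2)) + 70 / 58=258566912999423988580 / 29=8916100448255999606.21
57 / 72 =19 / 24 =0.79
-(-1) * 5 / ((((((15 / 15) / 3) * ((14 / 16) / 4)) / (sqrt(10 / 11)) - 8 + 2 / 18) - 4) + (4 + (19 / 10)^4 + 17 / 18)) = 1972400400000 / 2401079866193 - 2362500000 * sqrt(110) / 2401079866193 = 0.81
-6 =-6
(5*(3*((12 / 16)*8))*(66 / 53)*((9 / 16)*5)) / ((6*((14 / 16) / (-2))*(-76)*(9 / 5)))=12375 / 14098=0.88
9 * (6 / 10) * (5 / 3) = 9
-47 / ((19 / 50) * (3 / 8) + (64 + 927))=-18800 / 396457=-0.05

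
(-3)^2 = 9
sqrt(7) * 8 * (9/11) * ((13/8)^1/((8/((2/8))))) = 117 * sqrt(7)/352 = 0.88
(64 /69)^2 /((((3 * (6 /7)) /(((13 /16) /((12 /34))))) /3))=99008 /42849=2.31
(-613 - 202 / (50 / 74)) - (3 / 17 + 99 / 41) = -15936053 / 17425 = -914.55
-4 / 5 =-0.80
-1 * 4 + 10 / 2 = 1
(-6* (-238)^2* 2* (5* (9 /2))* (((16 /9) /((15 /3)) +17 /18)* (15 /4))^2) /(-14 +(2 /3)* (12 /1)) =969249645 /16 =60578102.81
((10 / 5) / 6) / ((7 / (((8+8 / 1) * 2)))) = 32 / 21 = 1.52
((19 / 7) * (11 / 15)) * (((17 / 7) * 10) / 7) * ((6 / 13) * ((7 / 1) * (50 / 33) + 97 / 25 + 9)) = 3576256 / 47775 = 74.86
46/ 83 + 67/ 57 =8183/ 4731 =1.73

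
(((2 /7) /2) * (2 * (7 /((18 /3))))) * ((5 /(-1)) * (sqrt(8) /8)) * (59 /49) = -295 * sqrt(2) /588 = -0.71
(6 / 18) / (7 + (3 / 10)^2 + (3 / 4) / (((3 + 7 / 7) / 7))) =400 / 10083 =0.04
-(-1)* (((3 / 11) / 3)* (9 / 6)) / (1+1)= 3 / 44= 0.07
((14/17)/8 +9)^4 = 146812351921/21381376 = 6866.37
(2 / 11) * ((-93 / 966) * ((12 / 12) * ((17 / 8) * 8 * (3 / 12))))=-527 / 7084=-0.07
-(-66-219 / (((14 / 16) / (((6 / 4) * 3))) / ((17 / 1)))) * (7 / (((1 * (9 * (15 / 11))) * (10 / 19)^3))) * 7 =2367665069 / 4500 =526147.79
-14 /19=-0.74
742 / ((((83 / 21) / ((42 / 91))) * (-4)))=-23373 / 1079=-21.66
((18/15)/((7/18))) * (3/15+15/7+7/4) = 15471/1225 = 12.63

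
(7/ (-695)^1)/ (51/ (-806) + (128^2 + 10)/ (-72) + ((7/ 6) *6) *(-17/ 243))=2742012/ 62138678845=0.00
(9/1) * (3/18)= 3/2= 1.50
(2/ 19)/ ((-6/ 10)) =-10/ 57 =-0.18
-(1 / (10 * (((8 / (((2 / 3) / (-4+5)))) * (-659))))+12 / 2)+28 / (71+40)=-5605881 / 975320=-5.75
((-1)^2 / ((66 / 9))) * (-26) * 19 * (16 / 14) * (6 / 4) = -115.48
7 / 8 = 0.88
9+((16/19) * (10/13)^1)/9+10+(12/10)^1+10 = 336473/11115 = 30.27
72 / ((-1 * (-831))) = 24 / 277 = 0.09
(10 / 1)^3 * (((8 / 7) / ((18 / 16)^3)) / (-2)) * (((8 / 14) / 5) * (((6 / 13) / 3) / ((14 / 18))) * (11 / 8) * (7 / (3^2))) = -4505600 / 464373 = -9.70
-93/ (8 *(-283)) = 93/ 2264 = 0.04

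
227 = 227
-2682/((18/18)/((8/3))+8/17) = -364752/115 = -3171.76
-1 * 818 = -818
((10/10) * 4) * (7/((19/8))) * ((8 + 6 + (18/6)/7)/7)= 3232/133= 24.30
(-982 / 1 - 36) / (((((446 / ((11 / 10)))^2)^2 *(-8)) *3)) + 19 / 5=18042814232988269 / 4748109006720000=3.80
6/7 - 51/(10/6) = -1041/35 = -29.74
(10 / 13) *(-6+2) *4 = -160 / 13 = -12.31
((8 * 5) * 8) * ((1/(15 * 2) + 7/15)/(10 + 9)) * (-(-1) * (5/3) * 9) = 2400/19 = 126.32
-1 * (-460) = 460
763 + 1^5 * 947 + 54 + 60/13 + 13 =23161/13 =1781.62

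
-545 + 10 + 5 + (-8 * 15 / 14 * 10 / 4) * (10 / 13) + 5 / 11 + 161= -385414 / 1001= -385.03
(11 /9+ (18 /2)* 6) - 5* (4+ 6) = 5.22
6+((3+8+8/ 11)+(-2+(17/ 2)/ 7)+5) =3379/ 154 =21.94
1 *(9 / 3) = 3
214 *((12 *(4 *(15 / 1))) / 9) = 17120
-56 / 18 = -28 / 9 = -3.11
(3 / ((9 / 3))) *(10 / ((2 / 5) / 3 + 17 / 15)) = 150 / 19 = 7.89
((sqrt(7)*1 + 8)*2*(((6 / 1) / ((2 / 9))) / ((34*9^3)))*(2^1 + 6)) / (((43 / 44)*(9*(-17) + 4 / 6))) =-2816 / 3006603 - 352*sqrt(7) / 3006603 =-0.00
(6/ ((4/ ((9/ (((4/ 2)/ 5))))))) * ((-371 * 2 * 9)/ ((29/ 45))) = -20284425/ 58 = -349731.47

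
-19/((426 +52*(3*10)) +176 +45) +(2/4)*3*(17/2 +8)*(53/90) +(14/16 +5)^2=34663683/706240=49.08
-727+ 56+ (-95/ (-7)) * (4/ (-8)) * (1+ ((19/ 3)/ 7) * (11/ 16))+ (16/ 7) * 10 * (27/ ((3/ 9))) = 5500961/ 4704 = 1169.42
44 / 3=14.67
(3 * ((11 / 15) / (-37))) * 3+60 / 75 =23 / 37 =0.62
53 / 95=0.56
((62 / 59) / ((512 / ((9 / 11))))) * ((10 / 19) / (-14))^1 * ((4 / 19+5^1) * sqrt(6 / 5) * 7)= -2511 * sqrt(30) / 5452544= -0.00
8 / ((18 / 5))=20 / 9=2.22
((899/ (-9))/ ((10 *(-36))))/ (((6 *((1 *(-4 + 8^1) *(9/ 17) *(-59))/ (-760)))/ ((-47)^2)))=641442793/ 1032264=621.39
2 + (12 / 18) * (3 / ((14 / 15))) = 4.14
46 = 46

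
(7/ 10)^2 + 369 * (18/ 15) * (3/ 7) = 133183/ 700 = 190.26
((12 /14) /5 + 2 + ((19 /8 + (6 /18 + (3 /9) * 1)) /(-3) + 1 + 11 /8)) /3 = 4451 /3780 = 1.18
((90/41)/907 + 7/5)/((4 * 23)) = 260759/17106020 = 0.02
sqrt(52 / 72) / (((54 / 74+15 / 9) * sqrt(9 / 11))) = 37 * sqrt(286) / 1596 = 0.39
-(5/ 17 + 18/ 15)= -127/ 85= -1.49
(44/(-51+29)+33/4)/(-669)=-25/2676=-0.01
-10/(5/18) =-36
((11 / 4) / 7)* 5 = 1.96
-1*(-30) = 30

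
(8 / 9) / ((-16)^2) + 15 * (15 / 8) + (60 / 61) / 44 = 5440091 / 193248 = 28.15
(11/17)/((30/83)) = 913/510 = 1.79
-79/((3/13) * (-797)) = 1027/2391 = 0.43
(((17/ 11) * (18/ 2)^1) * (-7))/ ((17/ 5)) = -28.64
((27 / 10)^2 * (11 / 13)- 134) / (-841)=166181 / 1093300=0.15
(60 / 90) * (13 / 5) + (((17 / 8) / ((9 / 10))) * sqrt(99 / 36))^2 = 442303 / 25920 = 17.06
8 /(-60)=-0.13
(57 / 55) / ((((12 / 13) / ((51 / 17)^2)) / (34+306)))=3435.55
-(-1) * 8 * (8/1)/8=8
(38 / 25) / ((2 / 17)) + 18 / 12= 721 / 50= 14.42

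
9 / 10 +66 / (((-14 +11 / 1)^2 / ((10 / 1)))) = 2227 / 30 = 74.23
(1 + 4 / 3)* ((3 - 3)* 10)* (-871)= 0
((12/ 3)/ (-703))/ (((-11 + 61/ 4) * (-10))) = 8/ 59755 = 0.00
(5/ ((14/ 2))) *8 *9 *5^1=1800/ 7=257.14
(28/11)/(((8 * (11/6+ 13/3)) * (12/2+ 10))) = 21/6512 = 0.00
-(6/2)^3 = -27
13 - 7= 6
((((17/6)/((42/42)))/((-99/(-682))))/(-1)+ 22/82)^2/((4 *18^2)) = 113529025/397045476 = 0.29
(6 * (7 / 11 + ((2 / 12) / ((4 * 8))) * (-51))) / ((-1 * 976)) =-0.00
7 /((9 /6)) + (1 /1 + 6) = 35 /3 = 11.67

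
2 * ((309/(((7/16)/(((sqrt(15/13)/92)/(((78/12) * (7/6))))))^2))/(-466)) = -10679040/650180305229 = -0.00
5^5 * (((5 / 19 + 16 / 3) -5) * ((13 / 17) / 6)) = 40625 / 171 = 237.57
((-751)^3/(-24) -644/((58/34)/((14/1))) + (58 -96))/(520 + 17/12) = 12279672803/362906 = 33837.06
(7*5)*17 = 595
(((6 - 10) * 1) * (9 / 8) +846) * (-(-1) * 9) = 7573.50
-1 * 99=-99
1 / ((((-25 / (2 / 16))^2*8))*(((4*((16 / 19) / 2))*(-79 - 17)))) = -19 / 983040000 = -0.00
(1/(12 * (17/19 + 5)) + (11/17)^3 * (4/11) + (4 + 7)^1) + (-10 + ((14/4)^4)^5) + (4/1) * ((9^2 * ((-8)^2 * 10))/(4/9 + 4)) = 8232412538310734603621/108184731648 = 76095881672.99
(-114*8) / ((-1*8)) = 114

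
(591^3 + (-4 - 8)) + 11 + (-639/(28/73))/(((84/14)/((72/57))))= 27454487663/133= 206424719.27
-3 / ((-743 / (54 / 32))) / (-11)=-81 / 130768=-0.00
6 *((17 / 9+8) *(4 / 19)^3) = 11392 / 20577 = 0.55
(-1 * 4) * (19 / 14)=-38 / 7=-5.43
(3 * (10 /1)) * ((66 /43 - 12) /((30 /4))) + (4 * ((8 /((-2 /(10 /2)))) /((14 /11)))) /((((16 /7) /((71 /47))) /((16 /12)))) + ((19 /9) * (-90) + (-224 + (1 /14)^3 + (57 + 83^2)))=107054109247 /16636872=6434.75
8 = 8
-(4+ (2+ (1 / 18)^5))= -11337409 / 1889568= -6.00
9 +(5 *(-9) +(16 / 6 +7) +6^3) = 569 / 3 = 189.67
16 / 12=4 / 3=1.33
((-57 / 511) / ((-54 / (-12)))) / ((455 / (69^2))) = -60306 / 232505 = -0.26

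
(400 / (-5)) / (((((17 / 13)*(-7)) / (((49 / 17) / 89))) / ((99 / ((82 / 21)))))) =7567560 / 1054561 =7.18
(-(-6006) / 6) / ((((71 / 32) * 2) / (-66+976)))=14574560 / 71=205275.49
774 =774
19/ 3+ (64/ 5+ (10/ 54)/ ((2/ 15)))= 1847/ 90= 20.52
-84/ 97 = -0.87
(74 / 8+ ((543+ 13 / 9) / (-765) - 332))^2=3174194767129 / 30338064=104627.47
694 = 694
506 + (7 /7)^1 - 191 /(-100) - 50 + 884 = 134291 /100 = 1342.91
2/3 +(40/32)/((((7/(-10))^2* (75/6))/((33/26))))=1769/1911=0.93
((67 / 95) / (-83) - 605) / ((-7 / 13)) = 62016396 / 55195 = 1123.59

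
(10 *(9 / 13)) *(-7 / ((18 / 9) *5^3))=-63 / 325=-0.19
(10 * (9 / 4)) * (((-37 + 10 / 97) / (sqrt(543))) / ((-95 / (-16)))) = -85896 * sqrt(543) / 333583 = -6.00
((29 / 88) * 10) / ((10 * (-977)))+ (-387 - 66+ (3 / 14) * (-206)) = -299196683 / 601832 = -497.14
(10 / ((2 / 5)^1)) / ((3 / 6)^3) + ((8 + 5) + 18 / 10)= 214.80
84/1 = 84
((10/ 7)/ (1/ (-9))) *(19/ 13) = -1710/ 91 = -18.79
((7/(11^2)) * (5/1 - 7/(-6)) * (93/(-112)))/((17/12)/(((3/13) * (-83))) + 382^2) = -23157/11407244024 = -0.00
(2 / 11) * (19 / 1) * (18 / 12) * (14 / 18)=133 / 33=4.03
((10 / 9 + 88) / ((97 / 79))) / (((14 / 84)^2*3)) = 253432 / 291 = 870.90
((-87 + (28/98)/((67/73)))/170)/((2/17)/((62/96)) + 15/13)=-16384771/42927570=-0.38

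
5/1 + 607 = 612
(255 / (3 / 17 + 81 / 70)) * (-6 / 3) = -202300 / 529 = -382.42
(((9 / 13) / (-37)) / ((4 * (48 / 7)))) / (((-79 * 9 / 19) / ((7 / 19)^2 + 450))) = 1137493 / 138620352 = 0.01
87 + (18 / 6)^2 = 96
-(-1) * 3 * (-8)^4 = 12288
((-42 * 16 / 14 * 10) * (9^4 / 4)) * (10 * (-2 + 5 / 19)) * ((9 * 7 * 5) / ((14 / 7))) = 40920957000 / 19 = 2153734578.95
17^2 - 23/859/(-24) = 5958047/20616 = 289.00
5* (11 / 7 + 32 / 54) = 2045 / 189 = 10.82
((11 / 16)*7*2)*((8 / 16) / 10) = 0.48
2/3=0.67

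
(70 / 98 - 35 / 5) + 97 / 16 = -25 / 112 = -0.22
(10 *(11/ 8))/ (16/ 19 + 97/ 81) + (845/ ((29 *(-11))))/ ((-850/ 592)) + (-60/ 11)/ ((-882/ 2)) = 430336837093/ 50047023180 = 8.60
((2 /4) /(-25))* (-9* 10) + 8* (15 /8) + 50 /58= 2561 /145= 17.66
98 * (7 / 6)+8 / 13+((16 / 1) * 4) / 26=4579 / 39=117.41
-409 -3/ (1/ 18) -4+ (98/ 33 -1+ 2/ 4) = -464.53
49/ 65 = 0.75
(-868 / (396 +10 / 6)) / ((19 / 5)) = -13020 / 22667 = -0.57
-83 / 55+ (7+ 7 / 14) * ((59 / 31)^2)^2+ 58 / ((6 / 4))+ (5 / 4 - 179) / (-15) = 17970444739 / 121904772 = 147.41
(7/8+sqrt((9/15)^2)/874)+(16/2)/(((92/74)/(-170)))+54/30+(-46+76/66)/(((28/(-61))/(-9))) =-2652332633/1345960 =-1970.59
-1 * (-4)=4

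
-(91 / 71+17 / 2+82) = -13033 / 142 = -91.78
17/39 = 0.44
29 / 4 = 7.25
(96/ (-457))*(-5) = 480/ 457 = 1.05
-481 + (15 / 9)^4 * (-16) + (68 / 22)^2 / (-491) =-2908915607 / 4812291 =-604.48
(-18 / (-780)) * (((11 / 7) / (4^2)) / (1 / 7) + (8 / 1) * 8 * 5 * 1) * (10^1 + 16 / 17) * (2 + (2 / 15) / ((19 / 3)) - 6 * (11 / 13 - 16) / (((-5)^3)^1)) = 28589465079 / 272935000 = 104.75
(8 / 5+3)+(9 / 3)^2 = 68 / 5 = 13.60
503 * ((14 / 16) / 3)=3521 / 24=146.71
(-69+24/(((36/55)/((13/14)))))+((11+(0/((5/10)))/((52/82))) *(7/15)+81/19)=-50984/1995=-25.56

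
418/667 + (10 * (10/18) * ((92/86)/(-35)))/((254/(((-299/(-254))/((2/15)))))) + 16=322925647685/19429025658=16.62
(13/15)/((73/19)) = 247/1095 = 0.23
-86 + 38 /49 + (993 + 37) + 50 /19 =882036 /931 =947.41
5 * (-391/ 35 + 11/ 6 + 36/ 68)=-31447/ 714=-44.04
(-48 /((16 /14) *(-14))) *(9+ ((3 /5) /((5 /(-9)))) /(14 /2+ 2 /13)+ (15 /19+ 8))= 779181 /14725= 52.92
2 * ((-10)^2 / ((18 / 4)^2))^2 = 48.77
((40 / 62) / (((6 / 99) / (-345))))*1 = -113850 / 31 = -3672.58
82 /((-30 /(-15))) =41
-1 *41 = -41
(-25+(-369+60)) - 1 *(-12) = -322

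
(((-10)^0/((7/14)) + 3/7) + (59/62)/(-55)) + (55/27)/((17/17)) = 2866889/644490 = 4.45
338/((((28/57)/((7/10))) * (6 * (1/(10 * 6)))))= 9633/2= 4816.50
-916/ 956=-229/ 239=-0.96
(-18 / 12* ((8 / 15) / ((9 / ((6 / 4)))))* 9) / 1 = -6 / 5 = -1.20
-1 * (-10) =10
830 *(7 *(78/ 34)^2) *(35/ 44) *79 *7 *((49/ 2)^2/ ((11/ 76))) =3901344374061225/ 69938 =55782898768.36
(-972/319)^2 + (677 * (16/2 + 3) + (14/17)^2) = 219301281995/29408929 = 7456.96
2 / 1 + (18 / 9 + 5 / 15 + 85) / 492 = 1607 / 738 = 2.18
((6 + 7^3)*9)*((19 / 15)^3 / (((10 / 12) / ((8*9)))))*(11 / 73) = 3791764944 / 45625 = 83107.18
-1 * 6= -6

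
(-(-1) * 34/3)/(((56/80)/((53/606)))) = 9010/6363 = 1.42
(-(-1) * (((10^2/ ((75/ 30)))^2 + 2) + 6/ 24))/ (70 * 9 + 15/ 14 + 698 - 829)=44863/ 14002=3.20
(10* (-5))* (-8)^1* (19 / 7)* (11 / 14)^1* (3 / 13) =125400 / 637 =196.86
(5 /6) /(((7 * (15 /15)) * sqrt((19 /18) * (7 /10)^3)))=50 * sqrt(665) /6517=0.20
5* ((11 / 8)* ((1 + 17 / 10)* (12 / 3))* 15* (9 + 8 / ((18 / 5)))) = 49995 / 4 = 12498.75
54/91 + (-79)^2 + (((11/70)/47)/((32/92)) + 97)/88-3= 187877739369/30110080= 6239.70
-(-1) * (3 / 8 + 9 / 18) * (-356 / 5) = -623 / 10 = -62.30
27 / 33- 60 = -651 / 11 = -59.18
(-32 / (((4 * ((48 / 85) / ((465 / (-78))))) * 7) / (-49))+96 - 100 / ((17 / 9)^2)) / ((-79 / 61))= 1438902221 / 3561636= 404.00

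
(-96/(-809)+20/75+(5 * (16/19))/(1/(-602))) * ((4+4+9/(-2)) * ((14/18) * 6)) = -28632305044/691695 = -41394.41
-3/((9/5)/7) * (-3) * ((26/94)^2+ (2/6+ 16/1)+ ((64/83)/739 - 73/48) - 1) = 1053925808495/2167894928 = 486.15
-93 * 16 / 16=-93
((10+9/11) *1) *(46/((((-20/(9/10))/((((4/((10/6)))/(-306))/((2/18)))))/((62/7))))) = 14.00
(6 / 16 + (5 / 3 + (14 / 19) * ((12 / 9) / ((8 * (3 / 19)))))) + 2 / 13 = 2.97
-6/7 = -0.86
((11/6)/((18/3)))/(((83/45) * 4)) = 55/1328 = 0.04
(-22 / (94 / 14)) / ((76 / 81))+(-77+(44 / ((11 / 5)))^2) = 570641 / 1786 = 319.51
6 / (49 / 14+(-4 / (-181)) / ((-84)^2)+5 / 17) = 1.58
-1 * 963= -963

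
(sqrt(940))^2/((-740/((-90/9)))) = 470/37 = 12.70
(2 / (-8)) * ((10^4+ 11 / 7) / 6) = -23337 / 56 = -416.73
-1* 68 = -68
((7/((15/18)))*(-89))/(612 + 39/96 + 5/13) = -1555008/1274605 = -1.22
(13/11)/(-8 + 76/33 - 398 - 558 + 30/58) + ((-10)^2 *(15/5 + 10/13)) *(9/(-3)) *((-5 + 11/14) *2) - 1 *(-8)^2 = 113203962029/11958037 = 9466.77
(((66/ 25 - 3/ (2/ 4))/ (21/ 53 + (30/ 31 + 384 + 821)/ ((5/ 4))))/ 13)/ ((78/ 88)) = -2024176/ 6699899375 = -0.00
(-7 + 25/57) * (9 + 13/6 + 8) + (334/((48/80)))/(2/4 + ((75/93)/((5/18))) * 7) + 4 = -20978131/220761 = -95.03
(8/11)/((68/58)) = 116/187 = 0.62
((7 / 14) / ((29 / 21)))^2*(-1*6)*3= -3969 / 1682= -2.36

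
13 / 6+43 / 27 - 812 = -43645 / 54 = -808.24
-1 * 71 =-71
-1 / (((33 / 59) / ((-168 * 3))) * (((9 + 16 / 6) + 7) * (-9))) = -59 / 11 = -5.36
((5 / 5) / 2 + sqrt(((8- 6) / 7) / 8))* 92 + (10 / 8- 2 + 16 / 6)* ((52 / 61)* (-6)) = 46* sqrt(7) / 7 + 2208 / 61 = 53.58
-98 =-98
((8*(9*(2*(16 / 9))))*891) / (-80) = -14256 / 5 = -2851.20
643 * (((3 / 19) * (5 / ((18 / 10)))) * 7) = 112525 / 57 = 1974.12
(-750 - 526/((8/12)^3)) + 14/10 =-50477/20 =-2523.85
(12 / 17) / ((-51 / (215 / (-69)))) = 860 / 19941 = 0.04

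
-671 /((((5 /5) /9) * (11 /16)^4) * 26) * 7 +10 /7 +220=-854672318 /121121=-7056.35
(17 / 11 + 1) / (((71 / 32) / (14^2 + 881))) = 964992 / 781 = 1235.59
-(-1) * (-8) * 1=-8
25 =25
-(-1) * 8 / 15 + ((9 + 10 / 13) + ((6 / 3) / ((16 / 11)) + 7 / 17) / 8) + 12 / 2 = 3506137 / 212160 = 16.53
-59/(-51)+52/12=280/51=5.49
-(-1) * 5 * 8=40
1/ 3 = 0.33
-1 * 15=-15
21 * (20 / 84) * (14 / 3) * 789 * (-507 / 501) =-3111290 / 167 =-18630.48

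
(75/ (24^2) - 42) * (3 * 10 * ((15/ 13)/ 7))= -602925/ 2912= -207.05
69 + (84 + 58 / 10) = 794 / 5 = 158.80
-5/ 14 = -0.36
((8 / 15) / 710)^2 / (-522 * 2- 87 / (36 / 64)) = -4 / 8497235625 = -0.00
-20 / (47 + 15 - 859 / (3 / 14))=3 / 592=0.01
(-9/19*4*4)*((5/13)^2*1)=-3600/3211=-1.12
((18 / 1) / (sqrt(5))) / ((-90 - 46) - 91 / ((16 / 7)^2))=-0.05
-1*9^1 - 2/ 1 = -11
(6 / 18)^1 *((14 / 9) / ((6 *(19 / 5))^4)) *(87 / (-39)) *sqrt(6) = -126875 *sqrt(6) / 29641250808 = -0.00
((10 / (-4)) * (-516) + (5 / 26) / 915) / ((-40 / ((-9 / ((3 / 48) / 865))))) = 3185529099 / 793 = 4017060.65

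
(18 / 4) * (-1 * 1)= -4.50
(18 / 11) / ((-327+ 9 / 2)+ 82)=-36 / 5291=-0.01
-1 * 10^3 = -1000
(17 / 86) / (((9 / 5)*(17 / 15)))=25 / 258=0.10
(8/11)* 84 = 672/11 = 61.09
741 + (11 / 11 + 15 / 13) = 9661 / 13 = 743.15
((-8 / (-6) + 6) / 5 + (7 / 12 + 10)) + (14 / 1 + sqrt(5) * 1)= sqrt(5) + 521 / 20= 28.29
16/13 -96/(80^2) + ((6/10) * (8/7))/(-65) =4387/3640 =1.21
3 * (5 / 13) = 15 / 13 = 1.15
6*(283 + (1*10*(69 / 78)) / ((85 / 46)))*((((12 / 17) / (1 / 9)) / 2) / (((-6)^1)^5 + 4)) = -5151681 / 7299851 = -0.71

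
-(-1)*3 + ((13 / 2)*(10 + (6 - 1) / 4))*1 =609 / 8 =76.12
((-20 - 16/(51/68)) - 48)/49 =-268/147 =-1.82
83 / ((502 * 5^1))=83 / 2510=0.03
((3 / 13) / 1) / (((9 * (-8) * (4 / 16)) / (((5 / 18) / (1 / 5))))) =-25 / 1404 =-0.02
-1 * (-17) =17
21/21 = 1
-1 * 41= -41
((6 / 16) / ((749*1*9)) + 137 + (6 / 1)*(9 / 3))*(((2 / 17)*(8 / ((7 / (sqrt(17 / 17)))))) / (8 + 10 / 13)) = 36221653 / 15241401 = 2.38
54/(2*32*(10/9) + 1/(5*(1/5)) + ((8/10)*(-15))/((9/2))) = 0.78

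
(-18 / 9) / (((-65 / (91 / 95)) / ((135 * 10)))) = 756 / 19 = 39.79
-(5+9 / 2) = -19 / 2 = -9.50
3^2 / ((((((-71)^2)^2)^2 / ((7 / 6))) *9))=7 / 3874521187474566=0.00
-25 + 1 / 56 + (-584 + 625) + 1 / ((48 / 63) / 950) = 1262.89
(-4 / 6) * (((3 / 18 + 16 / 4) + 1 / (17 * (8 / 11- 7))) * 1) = -3251 / 1173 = -2.77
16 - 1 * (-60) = 76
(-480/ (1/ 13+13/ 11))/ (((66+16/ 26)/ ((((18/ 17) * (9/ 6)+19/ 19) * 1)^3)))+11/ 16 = -10064649727/ 102111792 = -98.57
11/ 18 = 0.61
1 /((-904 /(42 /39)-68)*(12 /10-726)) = 35 /23019648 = 0.00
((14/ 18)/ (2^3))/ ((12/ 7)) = 49/ 864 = 0.06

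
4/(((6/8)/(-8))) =-128/3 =-42.67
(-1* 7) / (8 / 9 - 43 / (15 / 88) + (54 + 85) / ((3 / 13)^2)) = -105 / 35381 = -0.00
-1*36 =-36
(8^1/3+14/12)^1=23/6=3.83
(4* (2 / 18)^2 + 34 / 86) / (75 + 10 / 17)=26333 / 4475655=0.01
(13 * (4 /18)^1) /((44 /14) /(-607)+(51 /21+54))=15782 /308241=0.05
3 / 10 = 0.30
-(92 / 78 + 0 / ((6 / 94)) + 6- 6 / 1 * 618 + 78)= 141290 / 39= 3622.82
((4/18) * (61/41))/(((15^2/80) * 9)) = 1952/149445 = 0.01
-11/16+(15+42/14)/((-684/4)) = -241/304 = -0.79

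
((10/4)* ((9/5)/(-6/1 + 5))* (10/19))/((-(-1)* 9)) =-5/19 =-0.26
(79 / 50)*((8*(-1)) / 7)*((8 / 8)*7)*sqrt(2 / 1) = -316*sqrt(2) / 25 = -17.88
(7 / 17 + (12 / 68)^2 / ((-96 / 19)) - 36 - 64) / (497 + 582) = -921049 / 9978592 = -0.09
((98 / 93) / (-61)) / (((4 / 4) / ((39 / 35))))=-182 / 9455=-0.02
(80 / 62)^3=64000 / 29791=2.15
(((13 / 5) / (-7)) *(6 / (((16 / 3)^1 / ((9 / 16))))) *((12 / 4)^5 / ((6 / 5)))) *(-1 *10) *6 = 1279395 / 448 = 2855.79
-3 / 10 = -0.30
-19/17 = -1.12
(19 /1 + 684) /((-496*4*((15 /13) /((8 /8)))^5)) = -0.17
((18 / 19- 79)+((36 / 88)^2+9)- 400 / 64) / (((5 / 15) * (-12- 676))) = 32388 / 98857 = 0.33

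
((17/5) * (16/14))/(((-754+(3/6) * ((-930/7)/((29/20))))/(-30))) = 11832/81181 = 0.15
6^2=36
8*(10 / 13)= 80 / 13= 6.15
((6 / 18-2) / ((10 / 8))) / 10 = -2 / 15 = -0.13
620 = 620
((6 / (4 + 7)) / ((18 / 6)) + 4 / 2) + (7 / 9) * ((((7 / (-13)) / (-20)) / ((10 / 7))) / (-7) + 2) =106829 / 28600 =3.74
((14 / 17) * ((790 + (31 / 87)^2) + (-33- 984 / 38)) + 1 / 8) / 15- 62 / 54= 11443442123 / 293374440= 39.01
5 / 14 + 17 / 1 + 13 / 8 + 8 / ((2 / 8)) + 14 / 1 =3639 / 56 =64.98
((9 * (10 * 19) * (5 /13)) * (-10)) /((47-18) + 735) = -21375 /2483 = -8.61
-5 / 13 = -0.38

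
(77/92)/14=11/184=0.06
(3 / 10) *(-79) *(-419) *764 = 37933746 / 5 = 7586749.20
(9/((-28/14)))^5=-59049/32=-1845.28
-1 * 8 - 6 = -14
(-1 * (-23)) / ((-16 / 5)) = -7.19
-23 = -23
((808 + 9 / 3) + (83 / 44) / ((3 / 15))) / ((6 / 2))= 273.48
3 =3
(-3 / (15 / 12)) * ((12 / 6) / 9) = -8 / 15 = -0.53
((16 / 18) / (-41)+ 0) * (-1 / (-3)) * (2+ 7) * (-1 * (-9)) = -24 / 41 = -0.59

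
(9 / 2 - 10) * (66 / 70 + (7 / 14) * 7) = -3421 / 140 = -24.44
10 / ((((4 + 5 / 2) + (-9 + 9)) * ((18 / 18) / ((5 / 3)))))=100 / 39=2.56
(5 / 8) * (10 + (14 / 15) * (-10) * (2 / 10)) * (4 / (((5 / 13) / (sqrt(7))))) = 793 * sqrt(7) / 15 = 139.87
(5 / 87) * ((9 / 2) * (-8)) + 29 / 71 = -3419 / 2059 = -1.66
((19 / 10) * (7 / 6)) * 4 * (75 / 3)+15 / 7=4700 / 21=223.81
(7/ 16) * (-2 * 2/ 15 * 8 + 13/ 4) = 469/ 960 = 0.49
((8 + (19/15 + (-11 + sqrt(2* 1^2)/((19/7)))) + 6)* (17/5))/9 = 119* sqrt(2)/855 + 1088/675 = 1.81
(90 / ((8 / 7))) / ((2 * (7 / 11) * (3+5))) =495 / 64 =7.73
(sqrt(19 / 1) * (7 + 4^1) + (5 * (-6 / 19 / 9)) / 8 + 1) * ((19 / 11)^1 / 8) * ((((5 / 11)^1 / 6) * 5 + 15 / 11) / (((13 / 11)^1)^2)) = 25645 / 97344 + 24035 * sqrt(19) / 8112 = 13.18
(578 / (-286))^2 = 83521 / 20449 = 4.08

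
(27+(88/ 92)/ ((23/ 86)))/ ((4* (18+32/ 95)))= 1536625/ 3686072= 0.42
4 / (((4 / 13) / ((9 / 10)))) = 117 / 10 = 11.70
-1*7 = -7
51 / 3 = 17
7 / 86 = 0.08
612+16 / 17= 10420 / 17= 612.94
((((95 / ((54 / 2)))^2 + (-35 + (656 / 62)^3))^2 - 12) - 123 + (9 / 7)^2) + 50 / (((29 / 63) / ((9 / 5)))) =1350036.02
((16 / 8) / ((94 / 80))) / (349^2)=80 / 5724647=0.00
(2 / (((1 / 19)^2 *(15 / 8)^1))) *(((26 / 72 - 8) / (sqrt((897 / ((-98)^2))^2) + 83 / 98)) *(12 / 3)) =-277363520 / 22167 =-12512.45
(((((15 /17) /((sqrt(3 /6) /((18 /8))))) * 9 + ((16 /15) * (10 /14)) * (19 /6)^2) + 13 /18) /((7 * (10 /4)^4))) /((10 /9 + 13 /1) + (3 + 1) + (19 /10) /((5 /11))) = 50576 /36863925 + 17496 * sqrt(2) /5968445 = 0.01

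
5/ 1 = 5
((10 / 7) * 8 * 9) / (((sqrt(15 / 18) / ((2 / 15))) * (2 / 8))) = 384 * sqrt(30) / 35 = 60.09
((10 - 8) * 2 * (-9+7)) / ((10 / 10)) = -8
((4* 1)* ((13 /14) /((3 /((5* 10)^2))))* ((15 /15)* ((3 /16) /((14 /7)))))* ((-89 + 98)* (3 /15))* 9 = 131625 /28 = 4700.89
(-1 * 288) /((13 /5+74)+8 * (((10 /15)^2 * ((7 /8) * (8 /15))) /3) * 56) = -116640 /43567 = -2.68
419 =419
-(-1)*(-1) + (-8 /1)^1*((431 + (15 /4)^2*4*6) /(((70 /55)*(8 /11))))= -186005 /28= -6643.04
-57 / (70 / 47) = -2679 / 70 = -38.27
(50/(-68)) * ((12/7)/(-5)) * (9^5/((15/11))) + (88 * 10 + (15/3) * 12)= 1410938/119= 11856.62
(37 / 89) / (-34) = -37 / 3026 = -0.01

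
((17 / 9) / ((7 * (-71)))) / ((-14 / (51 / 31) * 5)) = 289 / 3235470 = 0.00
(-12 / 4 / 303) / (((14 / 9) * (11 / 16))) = -72 / 7777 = -0.01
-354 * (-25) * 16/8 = 17700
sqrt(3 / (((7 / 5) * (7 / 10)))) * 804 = 4020 * sqrt(6) / 7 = 1406.71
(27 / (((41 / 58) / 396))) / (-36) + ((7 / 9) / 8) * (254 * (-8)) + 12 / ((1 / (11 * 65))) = 2938088 / 369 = 7962.30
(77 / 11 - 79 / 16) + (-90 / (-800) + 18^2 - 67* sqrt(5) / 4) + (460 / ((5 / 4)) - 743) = -86.28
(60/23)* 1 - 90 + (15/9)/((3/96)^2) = 111730/69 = 1619.28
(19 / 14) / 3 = 19 / 42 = 0.45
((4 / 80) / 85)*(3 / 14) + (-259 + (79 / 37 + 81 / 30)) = -223817469 / 880600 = -254.16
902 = 902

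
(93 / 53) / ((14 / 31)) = 2883 / 742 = 3.89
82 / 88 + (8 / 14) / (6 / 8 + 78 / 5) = 0.97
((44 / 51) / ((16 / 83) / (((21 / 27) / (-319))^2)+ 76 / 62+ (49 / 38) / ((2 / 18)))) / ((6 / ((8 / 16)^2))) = 0.00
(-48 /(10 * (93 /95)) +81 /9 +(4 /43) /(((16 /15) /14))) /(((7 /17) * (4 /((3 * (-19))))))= -13737513 /74648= -184.03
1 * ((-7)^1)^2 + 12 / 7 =355 / 7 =50.71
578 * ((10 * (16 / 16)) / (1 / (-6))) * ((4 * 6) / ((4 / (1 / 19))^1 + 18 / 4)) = -1664640 / 161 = -10339.38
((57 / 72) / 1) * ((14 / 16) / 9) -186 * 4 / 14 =-641885 / 12096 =-53.07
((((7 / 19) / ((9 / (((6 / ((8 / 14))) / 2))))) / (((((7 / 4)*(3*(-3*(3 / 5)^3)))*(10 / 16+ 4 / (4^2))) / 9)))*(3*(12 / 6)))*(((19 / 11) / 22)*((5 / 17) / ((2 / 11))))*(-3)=2500 / 1683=1.49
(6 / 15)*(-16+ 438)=844 / 5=168.80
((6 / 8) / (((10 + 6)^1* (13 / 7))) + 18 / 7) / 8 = 0.32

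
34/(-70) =-17/35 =-0.49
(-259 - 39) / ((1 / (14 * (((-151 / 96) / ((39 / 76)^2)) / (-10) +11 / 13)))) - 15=-137737658 / 22815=-6037.15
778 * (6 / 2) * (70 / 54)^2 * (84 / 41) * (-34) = -907303600 / 3321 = -273201.93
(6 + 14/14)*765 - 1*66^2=999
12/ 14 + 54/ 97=960/ 679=1.41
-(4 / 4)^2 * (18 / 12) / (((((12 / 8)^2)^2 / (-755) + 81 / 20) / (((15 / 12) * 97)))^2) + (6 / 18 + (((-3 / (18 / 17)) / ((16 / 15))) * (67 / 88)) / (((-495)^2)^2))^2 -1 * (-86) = -6481144932299446479760438555654031 / 5132352644379841871840256000000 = -1262.80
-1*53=-53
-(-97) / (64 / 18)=873 / 32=27.28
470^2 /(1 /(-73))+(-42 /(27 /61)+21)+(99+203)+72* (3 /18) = -16125459.89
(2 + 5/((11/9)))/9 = 67/99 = 0.68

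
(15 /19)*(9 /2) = 135 /38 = 3.55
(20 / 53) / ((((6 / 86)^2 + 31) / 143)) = 1322035 / 759596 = 1.74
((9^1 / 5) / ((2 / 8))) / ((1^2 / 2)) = 72 / 5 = 14.40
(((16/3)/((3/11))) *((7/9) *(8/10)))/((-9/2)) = -9856/3645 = -2.70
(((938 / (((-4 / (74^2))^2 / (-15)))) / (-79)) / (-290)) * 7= -18458611689 / 2291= -8057010.78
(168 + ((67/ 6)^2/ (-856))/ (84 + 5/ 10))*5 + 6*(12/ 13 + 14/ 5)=11227327583/ 13019760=862.33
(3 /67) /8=3 /536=0.01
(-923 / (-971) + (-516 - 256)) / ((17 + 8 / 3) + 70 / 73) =-163962891 / 4386007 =-37.38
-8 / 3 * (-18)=48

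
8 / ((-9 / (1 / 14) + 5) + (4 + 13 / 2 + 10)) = -16 / 201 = -0.08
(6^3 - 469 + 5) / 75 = -248 / 75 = -3.31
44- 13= 31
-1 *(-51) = 51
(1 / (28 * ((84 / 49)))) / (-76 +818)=1 / 35616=0.00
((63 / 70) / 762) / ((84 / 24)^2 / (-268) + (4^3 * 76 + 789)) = 0.00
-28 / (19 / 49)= -1372 / 19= -72.21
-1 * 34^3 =-39304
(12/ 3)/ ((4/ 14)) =14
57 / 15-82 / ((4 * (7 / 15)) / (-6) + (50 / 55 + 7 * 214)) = 6945682 / 1854515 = 3.75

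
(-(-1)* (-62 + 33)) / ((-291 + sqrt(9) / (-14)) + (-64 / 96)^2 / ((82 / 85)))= 0.10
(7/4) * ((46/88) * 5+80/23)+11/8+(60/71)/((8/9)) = 3732431/287408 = 12.99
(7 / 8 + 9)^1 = 79 / 8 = 9.88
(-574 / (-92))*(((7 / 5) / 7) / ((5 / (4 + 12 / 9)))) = 2296 / 1725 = 1.33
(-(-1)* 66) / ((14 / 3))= 99 / 7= 14.14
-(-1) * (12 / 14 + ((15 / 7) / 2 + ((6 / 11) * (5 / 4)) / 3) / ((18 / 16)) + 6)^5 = 5275301515369644032 / 159832897686693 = 33005.10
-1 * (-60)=60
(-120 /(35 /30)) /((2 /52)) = -2674.29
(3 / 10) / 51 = 0.01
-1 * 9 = -9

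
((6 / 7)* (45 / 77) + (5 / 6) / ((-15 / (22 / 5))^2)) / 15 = 1041688 / 27286875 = 0.04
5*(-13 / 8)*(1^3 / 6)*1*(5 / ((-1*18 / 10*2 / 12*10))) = 325 / 144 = 2.26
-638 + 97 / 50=-31803 / 50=-636.06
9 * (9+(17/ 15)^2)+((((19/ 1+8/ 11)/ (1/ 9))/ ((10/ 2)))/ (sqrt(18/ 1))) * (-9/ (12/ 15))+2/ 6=6967/ 75 - 5859 * sqrt(2)/ 88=-1.26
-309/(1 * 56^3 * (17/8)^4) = -2472/28647703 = -0.00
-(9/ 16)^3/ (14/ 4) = -729/ 14336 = -0.05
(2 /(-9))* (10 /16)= -5 /36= -0.14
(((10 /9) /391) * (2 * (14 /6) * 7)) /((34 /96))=15680 /59823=0.26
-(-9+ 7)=2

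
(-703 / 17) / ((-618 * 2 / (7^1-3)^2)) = 2812 / 5253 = 0.54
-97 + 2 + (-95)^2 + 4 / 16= 35721 / 4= 8930.25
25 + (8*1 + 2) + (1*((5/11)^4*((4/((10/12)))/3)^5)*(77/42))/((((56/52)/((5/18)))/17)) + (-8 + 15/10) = 16149295/503118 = 32.10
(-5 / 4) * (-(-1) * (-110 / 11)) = 25 / 2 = 12.50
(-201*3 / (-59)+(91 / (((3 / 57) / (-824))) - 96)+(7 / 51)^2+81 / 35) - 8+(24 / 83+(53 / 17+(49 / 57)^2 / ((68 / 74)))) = -458589909487379221 / 321866441190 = -1424783.24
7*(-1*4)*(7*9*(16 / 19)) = -28224 / 19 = -1485.47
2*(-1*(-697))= 1394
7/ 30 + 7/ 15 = 7/ 10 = 0.70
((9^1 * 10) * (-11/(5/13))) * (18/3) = -15444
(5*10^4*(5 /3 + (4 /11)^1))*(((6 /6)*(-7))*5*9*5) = -1758750000 /11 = -159886363.64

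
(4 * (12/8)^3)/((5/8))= 108/5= 21.60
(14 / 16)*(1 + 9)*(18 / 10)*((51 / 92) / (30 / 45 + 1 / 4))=9639 / 1012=9.52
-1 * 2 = -2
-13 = -13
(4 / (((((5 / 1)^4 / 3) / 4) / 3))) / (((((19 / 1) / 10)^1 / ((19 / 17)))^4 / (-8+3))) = -11520 / 83521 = -0.14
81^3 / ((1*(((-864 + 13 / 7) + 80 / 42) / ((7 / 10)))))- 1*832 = -228422627 / 180650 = -1264.45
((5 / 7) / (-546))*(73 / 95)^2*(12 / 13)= -10658 / 14947205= -0.00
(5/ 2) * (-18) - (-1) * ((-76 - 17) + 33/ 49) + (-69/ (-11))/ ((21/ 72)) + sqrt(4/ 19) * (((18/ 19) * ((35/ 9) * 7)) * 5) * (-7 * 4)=-137200 * sqrt(19)/ 361 - 62427/ 539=-1772.44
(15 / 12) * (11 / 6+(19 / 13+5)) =3235 / 312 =10.37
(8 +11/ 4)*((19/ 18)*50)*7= 142975/ 36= 3971.53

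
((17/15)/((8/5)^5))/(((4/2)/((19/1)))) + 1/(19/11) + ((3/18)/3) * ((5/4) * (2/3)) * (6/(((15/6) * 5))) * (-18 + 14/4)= 71919527/56033280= 1.28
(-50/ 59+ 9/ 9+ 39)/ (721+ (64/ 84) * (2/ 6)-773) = -14553/ 19234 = -0.76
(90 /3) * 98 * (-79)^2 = 18348540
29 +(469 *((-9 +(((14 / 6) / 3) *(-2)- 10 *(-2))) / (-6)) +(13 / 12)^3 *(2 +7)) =-1205795 / 1728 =-697.80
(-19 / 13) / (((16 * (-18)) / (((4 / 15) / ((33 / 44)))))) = 19 / 10530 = 0.00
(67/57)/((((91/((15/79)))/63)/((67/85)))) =0.12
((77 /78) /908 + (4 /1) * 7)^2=3932879956201 /5016038976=784.06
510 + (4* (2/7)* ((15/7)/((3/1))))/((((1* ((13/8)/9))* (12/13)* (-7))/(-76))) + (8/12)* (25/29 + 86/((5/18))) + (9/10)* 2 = 771.95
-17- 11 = -28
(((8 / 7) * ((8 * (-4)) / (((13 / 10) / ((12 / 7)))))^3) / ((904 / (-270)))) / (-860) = -764411904000 / 25631210423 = -29.82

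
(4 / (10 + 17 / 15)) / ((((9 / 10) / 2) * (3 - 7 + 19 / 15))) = -2000 / 6847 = -0.29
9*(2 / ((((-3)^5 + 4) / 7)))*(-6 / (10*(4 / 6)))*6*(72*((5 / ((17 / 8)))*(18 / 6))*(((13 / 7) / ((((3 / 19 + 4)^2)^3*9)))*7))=399485017556352 / 987664331781823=0.40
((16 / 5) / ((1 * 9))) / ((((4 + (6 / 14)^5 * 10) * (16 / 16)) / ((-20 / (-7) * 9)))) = 76832 / 34829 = 2.21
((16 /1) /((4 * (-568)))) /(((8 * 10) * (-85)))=1 /965600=0.00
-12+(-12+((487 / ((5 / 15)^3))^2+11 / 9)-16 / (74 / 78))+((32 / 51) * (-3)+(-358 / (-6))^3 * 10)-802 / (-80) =175020369.13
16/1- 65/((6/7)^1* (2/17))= -628.58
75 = 75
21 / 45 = 7 / 15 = 0.47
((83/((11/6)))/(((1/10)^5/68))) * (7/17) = 126763636.36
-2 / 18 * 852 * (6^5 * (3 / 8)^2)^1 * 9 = -931662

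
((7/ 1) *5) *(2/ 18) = 35/ 9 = 3.89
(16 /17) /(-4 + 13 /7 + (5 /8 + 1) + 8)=896 /7123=0.13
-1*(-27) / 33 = 9 / 11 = 0.82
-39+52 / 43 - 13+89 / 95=-49.85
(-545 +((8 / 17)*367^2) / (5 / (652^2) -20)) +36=-531623116223 / 144535275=-3678.15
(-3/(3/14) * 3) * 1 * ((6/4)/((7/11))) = -99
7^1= 7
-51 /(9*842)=-17 /2526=-0.01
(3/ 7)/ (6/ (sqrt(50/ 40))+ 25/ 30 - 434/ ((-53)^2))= -2892399210/ 281748397693+ 10226063376 * sqrt(5)/ 281748397693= 0.07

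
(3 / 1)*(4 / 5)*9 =108 / 5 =21.60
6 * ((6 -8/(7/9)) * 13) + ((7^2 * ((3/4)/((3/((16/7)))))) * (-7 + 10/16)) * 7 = -22173/14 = -1583.79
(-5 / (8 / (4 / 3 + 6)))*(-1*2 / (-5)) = -11 / 6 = -1.83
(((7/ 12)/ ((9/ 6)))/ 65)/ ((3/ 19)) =133/ 3510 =0.04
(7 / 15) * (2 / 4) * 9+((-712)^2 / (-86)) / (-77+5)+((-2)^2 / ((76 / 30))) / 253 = 1562232469 / 18603090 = 83.98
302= 302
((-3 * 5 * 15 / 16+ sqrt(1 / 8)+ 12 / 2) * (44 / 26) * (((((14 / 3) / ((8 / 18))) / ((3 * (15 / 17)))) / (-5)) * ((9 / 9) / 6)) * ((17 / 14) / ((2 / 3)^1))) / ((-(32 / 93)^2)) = -1182292353 / 42598400+ 9165057 * sqrt(2) / 10649600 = -26.54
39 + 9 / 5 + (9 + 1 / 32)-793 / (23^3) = 96880611 / 1946720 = 49.77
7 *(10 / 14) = 5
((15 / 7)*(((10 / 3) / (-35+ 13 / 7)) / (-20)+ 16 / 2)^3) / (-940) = -1383586741207 / 1183184142336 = -1.17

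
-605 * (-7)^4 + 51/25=-36315074/25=-1452602.96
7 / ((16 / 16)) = 7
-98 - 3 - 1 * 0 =-101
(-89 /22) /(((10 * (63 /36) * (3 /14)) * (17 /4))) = -712 /2805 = -0.25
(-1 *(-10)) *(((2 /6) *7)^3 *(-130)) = -445900 /27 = -16514.81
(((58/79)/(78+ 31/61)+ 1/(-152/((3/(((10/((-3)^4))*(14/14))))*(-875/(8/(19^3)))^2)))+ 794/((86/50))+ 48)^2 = 2246578110607648418040969039998096857034649/277511305892765630464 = 8095447150811789229842.33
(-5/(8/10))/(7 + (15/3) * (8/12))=-75/124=-0.60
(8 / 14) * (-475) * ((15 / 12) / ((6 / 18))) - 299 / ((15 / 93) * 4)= -207383 / 140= -1481.31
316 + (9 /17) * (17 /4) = 1273 /4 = 318.25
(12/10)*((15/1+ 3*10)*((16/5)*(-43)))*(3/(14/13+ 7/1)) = -482976/175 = -2759.86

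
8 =8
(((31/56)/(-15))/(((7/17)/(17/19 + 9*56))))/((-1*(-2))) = -5055511/223440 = -22.63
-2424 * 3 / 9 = -808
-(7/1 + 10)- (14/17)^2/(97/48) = -485969/28033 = -17.34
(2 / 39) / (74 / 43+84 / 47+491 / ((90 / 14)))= 60630 / 94447951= 0.00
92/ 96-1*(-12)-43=-721/ 24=-30.04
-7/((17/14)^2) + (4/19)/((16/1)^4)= -4.75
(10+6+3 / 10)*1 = 163 / 10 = 16.30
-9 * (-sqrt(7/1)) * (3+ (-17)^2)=2628 * sqrt(7)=6953.03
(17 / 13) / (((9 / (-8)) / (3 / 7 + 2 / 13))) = -0.68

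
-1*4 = -4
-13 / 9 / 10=-0.14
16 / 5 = 3.20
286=286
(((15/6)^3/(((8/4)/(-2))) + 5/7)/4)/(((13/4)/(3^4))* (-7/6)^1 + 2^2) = -40581/43036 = -0.94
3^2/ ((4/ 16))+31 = 67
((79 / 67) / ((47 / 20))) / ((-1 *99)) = -1580 / 311751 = -0.01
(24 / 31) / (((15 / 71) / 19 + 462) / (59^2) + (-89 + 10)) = -56350428 / 5740431169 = -0.01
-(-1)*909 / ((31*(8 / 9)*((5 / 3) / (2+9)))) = 269973 / 1240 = 217.72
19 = 19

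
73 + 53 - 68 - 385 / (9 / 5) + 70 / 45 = -154.33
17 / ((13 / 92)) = 1564 / 13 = 120.31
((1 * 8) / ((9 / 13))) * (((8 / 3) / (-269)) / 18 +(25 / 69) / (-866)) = -7290244 / 650989953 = -0.01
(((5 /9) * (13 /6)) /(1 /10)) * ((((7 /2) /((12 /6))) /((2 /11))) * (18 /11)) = 2275 /12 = 189.58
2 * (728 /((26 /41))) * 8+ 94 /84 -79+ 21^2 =786707 /42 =18731.12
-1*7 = -7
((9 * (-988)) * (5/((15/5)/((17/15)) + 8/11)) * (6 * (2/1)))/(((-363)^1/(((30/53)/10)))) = 9069840/367873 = 24.65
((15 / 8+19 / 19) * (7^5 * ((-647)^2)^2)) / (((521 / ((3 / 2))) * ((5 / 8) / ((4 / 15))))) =135476870029388482 / 13025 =10401295203791.82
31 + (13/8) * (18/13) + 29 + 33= 381/4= 95.25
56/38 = 28/19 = 1.47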